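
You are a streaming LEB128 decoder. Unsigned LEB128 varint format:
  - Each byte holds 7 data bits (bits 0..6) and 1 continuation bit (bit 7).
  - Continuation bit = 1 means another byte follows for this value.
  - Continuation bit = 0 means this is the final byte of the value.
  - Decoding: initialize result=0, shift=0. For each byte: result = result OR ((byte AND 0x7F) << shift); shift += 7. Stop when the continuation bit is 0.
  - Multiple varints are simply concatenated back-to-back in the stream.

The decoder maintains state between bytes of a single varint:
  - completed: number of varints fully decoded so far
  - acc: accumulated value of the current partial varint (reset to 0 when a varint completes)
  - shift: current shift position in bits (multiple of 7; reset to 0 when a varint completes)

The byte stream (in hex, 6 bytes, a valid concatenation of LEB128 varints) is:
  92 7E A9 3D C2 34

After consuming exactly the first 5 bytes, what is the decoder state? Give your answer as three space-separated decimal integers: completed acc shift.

Answer: 2 66 7

Derivation:
byte[0]=0x92 cont=1 payload=0x12: acc |= 18<<0 -> completed=0 acc=18 shift=7
byte[1]=0x7E cont=0 payload=0x7E: varint #1 complete (value=16146); reset -> completed=1 acc=0 shift=0
byte[2]=0xA9 cont=1 payload=0x29: acc |= 41<<0 -> completed=1 acc=41 shift=7
byte[3]=0x3D cont=0 payload=0x3D: varint #2 complete (value=7849); reset -> completed=2 acc=0 shift=0
byte[4]=0xC2 cont=1 payload=0x42: acc |= 66<<0 -> completed=2 acc=66 shift=7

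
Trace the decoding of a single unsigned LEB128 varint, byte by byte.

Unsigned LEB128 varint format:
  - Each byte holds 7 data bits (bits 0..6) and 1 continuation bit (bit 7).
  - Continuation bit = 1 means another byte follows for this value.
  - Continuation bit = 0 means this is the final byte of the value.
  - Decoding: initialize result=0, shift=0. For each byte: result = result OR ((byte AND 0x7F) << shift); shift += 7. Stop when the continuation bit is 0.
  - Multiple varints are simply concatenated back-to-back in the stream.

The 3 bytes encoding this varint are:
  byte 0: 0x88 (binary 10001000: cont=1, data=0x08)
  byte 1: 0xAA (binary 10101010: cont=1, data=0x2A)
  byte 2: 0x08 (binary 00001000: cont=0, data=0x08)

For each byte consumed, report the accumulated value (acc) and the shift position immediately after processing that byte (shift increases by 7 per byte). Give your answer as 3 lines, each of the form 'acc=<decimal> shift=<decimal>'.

Answer: acc=8 shift=7
acc=5384 shift=14
acc=136456 shift=21

Derivation:
byte 0=0x88: payload=0x08=8, contrib = 8<<0 = 8; acc -> 8, shift -> 7
byte 1=0xAA: payload=0x2A=42, contrib = 42<<7 = 5376; acc -> 5384, shift -> 14
byte 2=0x08: payload=0x08=8, contrib = 8<<14 = 131072; acc -> 136456, shift -> 21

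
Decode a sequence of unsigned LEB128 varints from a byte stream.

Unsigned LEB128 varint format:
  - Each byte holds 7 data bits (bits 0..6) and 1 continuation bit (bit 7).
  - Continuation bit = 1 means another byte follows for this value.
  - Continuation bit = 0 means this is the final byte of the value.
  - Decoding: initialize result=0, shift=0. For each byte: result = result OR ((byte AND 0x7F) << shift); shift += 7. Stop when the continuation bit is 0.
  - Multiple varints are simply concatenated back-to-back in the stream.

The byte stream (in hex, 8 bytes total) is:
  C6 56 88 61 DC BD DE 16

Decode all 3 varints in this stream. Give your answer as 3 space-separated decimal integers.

  byte[0]=0xC6 cont=1 payload=0x46=70: acc |= 70<<0 -> acc=70 shift=7
  byte[1]=0x56 cont=0 payload=0x56=86: acc |= 86<<7 -> acc=11078 shift=14 [end]
Varint 1: bytes[0:2] = C6 56 -> value 11078 (2 byte(s))
  byte[2]=0x88 cont=1 payload=0x08=8: acc |= 8<<0 -> acc=8 shift=7
  byte[3]=0x61 cont=0 payload=0x61=97: acc |= 97<<7 -> acc=12424 shift=14 [end]
Varint 2: bytes[2:4] = 88 61 -> value 12424 (2 byte(s))
  byte[4]=0xDC cont=1 payload=0x5C=92: acc |= 92<<0 -> acc=92 shift=7
  byte[5]=0xBD cont=1 payload=0x3D=61: acc |= 61<<7 -> acc=7900 shift=14
  byte[6]=0xDE cont=1 payload=0x5E=94: acc |= 94<<14 -> acc=1547996 shift=21
  byte[7]=0x16 cont=0 payload=0x16=22: acc |= 22<<21 -> acc=47685340 shift=28 [end]
Varint 3: bytes[4:8] = DC BD DE 16 -> value 47685340 (4 byte(s))

Answer: 11078 12424 47685340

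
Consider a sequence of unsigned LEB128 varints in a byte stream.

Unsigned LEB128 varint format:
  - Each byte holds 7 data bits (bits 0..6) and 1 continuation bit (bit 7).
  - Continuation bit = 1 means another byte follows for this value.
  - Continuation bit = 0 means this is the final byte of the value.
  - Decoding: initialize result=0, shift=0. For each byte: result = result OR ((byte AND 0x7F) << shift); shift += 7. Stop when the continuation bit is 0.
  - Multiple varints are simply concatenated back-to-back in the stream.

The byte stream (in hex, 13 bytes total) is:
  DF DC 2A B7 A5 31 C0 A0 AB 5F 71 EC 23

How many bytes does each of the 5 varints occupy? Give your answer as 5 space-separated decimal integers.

  byte[0]=0xDF cont=1 payload=0x5F=95: acc |= 95<<0 -> acc=95 shift=7
  byte[1]=0xDC cont=1 payload=0x5C=92: acc |= 92<<7 -> acc=11871 shift=14
  byte[2]=0x2A cont=0 payload=0x2A=42: acc |= 42<<14 -> acc=699999 shift=21 [end]
Varint 1: bytes[0:3] = DF DC 2A -> value 699999 (3 byte(s))
  byte[3]=0xB7 cont=1 payload=0x37=55: acc |= 55<<0 -> acc=55 shift=7
  byte[4]=0xA5 cont=1 payload=0x25=37: acc |= 37<<7 -> acc=4791 shift=14
  byte[5]=0x31 cont=0 payload=0x31=49: acc |= 49<<14 -> acc=807607 shift=21 [end]
Varint 2: bytes[3:6] = B7 A5 31 -> value 807607 (3 byte(s))
  byte[6]=0xC0 cont=1 payload=0x40=64: acc |= 64<<0 -> acc=64 shift=7
  byte[7]=0xA0 cont=1 payload=0x20=32: acc |= 32<<7 -> acc=4160 shift=14
  byte[8]=0xAB cont=1 payload=0x2B=43: acc |= 43<<14 -> acc=708672 shift=21
  byte[9]=0x5F cont=0 payload=0x5F=95: acc |= 95<<21 -> acc=199938112 shift=28 [end]
Varint 3: bytes[6:10] = C0 A0 AB 5F -> value 199938112 (4 byte(s))
  byte[10]=0x71 cont=0 payload=0x71=113: acc |= 113<<0 -> acc=113 shift=7 [end]
Varint 4: bytes[10:11] = 71 -> value 113 (1 byte(s))
  byte[11]=0xEC cont=1 payload=0x6C=108: acc |= 108<<0 -> acc=108 shift=7
  byte[12]=0x23 cont=0 payload=0x23=35: acc |= 35<<7 -> acc=4588 shift=14 [end]
Varint 5: bytes[11:13] = EC 23 -> value 4588 (2 byte(s))

Answer: 3 3 4 1 2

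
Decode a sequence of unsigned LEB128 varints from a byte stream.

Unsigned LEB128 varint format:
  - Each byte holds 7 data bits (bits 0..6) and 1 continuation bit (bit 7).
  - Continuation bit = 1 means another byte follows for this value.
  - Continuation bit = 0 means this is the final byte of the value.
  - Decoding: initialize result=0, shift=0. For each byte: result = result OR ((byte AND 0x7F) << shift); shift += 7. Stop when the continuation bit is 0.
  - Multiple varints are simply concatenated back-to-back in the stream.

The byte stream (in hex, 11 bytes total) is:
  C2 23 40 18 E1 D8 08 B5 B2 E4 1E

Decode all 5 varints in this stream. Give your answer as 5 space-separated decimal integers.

Answer: 4546 64 24 142433 64559413

Derivation:
  byte[0]=0xC2 cont=1 payload=0x42=66: acc |= 66<<0 -> acc=66 shift=7
  byte[1]=0x23 cont=0 payload=0x23=35: acc |= 35<<7 -> acc=4546 shift=14 [end]
Varint 1: bytes[0:2] = C2 23 -> value 4546 (2 byte(s))
  byte[2]=0x40 cont=0 payload=0x40=64: acc |= 64<<0 -> acc=64 shift=7 [end]
Varint 2: bytes[2:3] = 40 -> value 64 (1 byte(s))
  byte[3]=0x18 cont=0 payload=0x18=24: acc |= 24<<0 -> acc=24 shift=7 [end]
Varint 3: bytes[3:4] = 18 -> value 24 (1 byte(s))
  byte[4]=0xE1 cont=1 payload=0x61=97: acc |= 97<<0 -> acc=97 shift=7
  byte[5]=0xD8 cont=1 payload=0x58=88: acc |= 88<<7 -> acc=11361 shift=14
  byte[6]=0x08 cont=0 payload=0x08=8: acc |= 8<<14 -> acc=142433 shift=21 [end]
Varint 4: bytes[4:7] = E1 D8 08 -> value 142433 (3 byte(s))
  byte[7]=0xB5 cont=1 payload=0x35=53: acc |= 53<<0 -> acc=53 shift=7
  byte[8]=0xB2 cont=1 payload=0x32=50: acc |= 50<<7 -> acc=6453 shift=14
  byte[9]=0xE4 cont=1 payload=0x64=100: acc |= 100<<14 -> acc=1644853 shift=21
  byte[10]=0x1E cont=0 payload=0x1E=30: acc |= 30<<21 -> acc=64559413 shift=28 [end]
Varint 5: bytes[7:11] = B5 B2 E4 1E -> value 64559413 (4 byte(s))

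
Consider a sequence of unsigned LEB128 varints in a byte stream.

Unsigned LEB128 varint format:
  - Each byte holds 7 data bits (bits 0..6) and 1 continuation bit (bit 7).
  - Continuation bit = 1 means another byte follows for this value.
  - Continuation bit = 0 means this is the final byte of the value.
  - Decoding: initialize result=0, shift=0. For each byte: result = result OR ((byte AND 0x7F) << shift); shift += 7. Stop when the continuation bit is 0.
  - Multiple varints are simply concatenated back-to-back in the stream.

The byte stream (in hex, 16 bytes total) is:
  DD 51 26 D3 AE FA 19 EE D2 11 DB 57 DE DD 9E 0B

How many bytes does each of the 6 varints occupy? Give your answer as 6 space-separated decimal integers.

  byte[0]=0xDD cont=1 payload=0x5D=93: acc |= 93<<0 -> acc=93 shift=7
  byte[1]=0x51 cont=0 payload=0x51=81: acc |= 81<<7 -> acc=10461 shift=14 [end]
Varint 1: bytes[0:2] = DD 51 -> value 10461 (2 byte(s))
  byte[2]=0x26 cont=0 payload=0x26=38: acc |= 38<<0 -> acc=38 shift=7 [end]
Varint 2: bytes[2:3] = 26 -> value 38 (1 byte(s))
  byte[3]=0xD3 cont=1 payload=0x53=83: acc |= 83<<0 -> acc=83 shift=7
  byte[4]=0xAE cont=1 payload=0x2E=46: acc |= 46<<7 -> acc=5971 shift=14
  byte[5]=0xFA cont=1 payload=0x7A=122: acc |= 122<<14 -> acc=2004819 shift=21
  byte[6]=0x19 cont=0 payload=0x19=25: acc |= 25<<21 -> acc=54433619 shift=28 [end]
Varint 3: bytes[3:7] = D3 AE FA 19 -> value 54433619 (4 byte(s))
  byte[7]=0xEE cont=1 payload=0x6E=110: acc |= 110<<0 -> acc=110 shift=7
  byte[8]=0xD2 cont=1 payload=0x52=82: acc |= 82<<7 -> acc=10606 shift=14
  byte[9]=0x11 cont=0 payload=0x11=17: acc |= 17<<14 -> acc=289134 shift=21 [end]
Varint 4: bytes[7:10] = EE D2 11 -> value 289134 (3 byte(s))
  byte[10]=0xDB cont=1 payload=0x5B=91: acc |= 91<<0 -> acc=91 shift=7
  byte[11]=0x57 cont=0 payload=0x57=87: acc |= 87<<7 -> acc=11227 shift=14 [end]
Varint 5: bytes[10:12] = DB 57 -> value 11227 (2 byte(s))
  byte[12]=0xDE cont=1 payload=0x5E=94: acc |= 94<<0 -> acc=94 shift=7
  byte[13]=0xDD cont=1 payload=0x5D=93: acc |= 93<<7 -> acc=11998 shift=14
  byte[14]=0x9E cont=1 payload=0x1E=30: acc |= 30<<14 -> acc=503518 shift=21
  byte[15]=0x0B cont=0 payload=0x0B=11: acc |= 11<<21 -> acc=23572190 shift=28 [end]
Varint 6: bytes[12:16] = DE DD 9E 0B -> value 23572190 (4 byte(s))

Answer: 2 1 4 3 2 4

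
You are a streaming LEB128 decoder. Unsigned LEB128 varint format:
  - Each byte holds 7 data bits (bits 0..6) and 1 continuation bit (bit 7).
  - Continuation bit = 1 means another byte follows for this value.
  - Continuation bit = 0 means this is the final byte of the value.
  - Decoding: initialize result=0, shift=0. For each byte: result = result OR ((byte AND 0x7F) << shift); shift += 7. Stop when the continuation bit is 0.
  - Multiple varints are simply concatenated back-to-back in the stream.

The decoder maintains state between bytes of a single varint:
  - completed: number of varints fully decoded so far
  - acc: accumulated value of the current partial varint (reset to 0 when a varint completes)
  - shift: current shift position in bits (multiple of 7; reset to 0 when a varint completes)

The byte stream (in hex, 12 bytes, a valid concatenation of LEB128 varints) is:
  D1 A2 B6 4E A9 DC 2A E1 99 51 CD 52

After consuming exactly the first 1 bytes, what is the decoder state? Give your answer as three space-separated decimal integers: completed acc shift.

byte[0]=0xD1 cont=1 payload=0x51: acc |= 81<<0 -> completed=0 acc=81 shift=7

Answer: 0 81 7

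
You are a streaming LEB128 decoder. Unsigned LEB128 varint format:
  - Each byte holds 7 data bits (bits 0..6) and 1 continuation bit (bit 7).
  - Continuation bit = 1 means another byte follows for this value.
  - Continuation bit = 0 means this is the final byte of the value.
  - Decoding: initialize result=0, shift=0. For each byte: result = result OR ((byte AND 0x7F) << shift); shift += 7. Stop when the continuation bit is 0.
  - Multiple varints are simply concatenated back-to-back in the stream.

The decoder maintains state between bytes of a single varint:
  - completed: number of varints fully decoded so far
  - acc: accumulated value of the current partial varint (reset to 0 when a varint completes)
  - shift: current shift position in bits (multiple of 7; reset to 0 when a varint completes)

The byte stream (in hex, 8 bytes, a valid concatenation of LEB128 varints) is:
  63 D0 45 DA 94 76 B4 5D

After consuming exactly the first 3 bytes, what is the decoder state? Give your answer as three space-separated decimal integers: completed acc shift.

byte[0]=0x63 cont=0 payload=0x63: varint #1 complete (value=99); reset -> completed=1 acc=0 shift=0
byte[1]=0xD0 cont=1 payload=0x50: acc |= 80<<0 -> completed=1 acc=80 shift=7
byte[2]=0x45 cont=0 payload=0x45: varint #2 complete (value=8912); reset -> completed=2 acc=0 shift=0

Answer: 2 0 0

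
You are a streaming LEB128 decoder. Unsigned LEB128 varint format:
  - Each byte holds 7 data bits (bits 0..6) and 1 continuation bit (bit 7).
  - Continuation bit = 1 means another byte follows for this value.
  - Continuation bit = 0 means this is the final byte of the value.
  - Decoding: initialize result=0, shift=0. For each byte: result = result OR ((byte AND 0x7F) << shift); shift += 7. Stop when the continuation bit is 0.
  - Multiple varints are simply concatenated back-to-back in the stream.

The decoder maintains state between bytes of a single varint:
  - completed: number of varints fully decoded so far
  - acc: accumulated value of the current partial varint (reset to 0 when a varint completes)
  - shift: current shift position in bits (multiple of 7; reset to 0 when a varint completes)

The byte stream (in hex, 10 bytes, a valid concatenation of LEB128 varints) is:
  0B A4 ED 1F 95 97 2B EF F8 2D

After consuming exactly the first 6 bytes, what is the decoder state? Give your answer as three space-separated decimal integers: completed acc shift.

Answer: 2 2965 14

Derivation:
byte[0]=0x0B cont=0 payload=0x0B: varint #1 complete (value=11); reset -> completed=1 acc=0 shift=0
byte[1]=0xA4 cont=1 payload=0x24: acc |= 36<<0 -> completed=1 acc=36 shift=7
byte[2]=0xED cont=1 payload=0x6D: acc |= 109<<7 -> completed=1 acc=13988 shift=14
byte[3]=0x1F cont=0 payload=0x1F: varint #2 complete (value=521892); reset -> completed=2 acc=0 shift=0
byte[4]=0x95 cont=1 payload=0x15: acc |= 21<<0 -> completed=2 acc=21 shift=7
byte[5]=0x97 cont=1 payload=0x17: acc |= 23<<7 -> completed=2 acc=2965 shift=14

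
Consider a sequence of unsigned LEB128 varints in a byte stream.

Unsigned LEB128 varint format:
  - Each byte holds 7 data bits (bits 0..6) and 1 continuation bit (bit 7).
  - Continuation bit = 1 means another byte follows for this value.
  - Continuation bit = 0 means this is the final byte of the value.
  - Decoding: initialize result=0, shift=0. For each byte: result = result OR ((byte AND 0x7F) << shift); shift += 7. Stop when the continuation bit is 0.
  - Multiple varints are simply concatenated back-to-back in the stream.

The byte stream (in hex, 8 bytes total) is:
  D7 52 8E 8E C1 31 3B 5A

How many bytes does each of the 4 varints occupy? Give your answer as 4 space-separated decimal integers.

  byte[0]=0xD7 cont=1 payload=0x57=87: acc |= 87<<0 -> acc=87 shift=7
  byte[1]=0x52 cont=0 payload=0x52=82: acc |= 82<<7 -> acc=10583 shift=14 [end]
Varint 1: bytes[0:2] = D7 52 -> value 10583 (2 byte(s))
  byte[2]=0x8E cont=1 payload=0x0E=14: acc |= 14<<0 -> acc=14 shift=7
  byte[3]=0x8E cont=1 payload=0x0E=14: acc |= 14<<7 -> acc=1806 shift=14
  byte[4]=0xC1 cont=1 payload=0x41=65: acc |= 65<<14 -> acc=1066766 shift=21
  byte[5]=0x31 cont=0 payload=0x31=49: acc |= 49<<21 -> acc=103827214 shift=28 [end]
Varint 2: bytes[2:6] = 8E 8E C1 31 -> value 103827214 (4 byte(s))
  byte[6]=0x3B cont=0 payload=0x3B=59: acc |= 59<<0 -> acc=59 shift=7 [end]
Varint 3: bytes[6:7] = 3B -> value 59 (1 byte(s))
  byte[7]=0x5A cont=0 payload=0x5A=90: acc |= 90<<0 -> acc=90 shift=7 [end]
Varint 4: bytes[7:8] = 5A -> value 90 (1 byte(s))

Answer: 2 4 1 1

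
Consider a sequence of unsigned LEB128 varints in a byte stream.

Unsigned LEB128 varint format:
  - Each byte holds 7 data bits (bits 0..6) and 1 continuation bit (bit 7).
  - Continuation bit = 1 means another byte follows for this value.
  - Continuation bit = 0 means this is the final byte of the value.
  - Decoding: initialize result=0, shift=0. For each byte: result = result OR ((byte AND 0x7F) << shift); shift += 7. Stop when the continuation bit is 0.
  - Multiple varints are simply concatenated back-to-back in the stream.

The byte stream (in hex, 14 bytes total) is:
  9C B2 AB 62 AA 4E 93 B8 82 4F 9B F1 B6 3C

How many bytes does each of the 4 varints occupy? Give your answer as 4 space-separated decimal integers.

  byte[0]=0x9C cont=1 payload=0x1C=28: acc |= 28<<0 -> acc=28 shift=7
  byte[1]=0xB2 cont=1 payload=0x32=50: acc |= 50<<7 -> acc=6428 shift=14
  byte[2]=0xAB cont=1 payload=0x2B=43: acc |= 43<<14 -> acc=710940 shift=21
  byte[3]=0x62 cont=0 payload=0x62=98: acc |= 98<<21 -> acc=206231836 shift=28 [end]
Varint 1: bytes[0:4] = 9C B2 AB 62 -> value 206231836 (4 byte(s))
  byte[4]=0xAA cont=1 payload=0x2A=42: acc |= 42<<0 -> acc=42 shift=7
  byte[5]=0x4E cont=0 payload=0x4E=78: acc |= 78<<7 -> acc=10026 shift=14 [end]
Varint 2: bytes[4:6] = AA 4E -> value 10026 (2 byte(s))
  byte[6]=0x93 cont=1 payload=0x13=19: acc |= 19<<0 -> acc=19 shift=7
  byte[7]=0xB8 cont=1 payload=0x38=56: acc |= 56<<7 -> acc=7187 shift=14
  byte[8]=0x82 cont=1 payload=0x02=2: acc |= 2<<14 -> acc=39955 shift=21
  byte[9]=0x4F cont=0 payload=0x4F=79: acc |= 79<<21 -> acc=165714963 shift=28 [end]
Varint 3: bytes[6:10] = 93 B8 82 4F -> value 165714963 (4 byte(s))
  byte[10]=0x9B cont=1 payload=0x1B=27: acc |= 27<<0 -> acc=27 shift=7
  byte[11]=0xF1 cont=1 payload=0x71=113: acc |= 113<<7 -> acc=14491 shift=14
  byte[12]=0xB6 cont=1 payload=0x36=54: acc |= 54<<14 -> acc=899227 shift=21
  byte[13]=0x3C cont=0 payload=0x3C=60: acc |= 60<<21 -> acc=126728347 shift=28 [end]
Varint 4: bytes[10:14] = 9B F1 B6 3C -> value 126728347 (4 byte(s))

Answer: 4 2 4 4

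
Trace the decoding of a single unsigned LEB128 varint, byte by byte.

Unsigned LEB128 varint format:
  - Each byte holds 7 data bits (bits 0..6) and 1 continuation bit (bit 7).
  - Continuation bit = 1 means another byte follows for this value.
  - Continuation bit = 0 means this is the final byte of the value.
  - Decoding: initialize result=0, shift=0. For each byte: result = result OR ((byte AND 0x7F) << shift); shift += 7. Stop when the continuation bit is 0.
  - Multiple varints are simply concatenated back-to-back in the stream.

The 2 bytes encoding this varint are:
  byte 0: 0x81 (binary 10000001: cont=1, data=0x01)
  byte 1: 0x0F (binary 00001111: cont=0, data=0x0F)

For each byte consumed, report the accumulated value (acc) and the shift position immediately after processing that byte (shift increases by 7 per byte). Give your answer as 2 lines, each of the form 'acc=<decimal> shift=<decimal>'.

Answer: acc=1 shift=7
acc=1921 shift=14

Derivation:
byte 0=0x81: payload=0x01=1, contrib = 1<<0 = 1; acc -> 1, shift -> 7
byte 1=0x0F: payload=0x0F=15, contrib = 15<<7 = 1920; acc -> 1921, shift -> 14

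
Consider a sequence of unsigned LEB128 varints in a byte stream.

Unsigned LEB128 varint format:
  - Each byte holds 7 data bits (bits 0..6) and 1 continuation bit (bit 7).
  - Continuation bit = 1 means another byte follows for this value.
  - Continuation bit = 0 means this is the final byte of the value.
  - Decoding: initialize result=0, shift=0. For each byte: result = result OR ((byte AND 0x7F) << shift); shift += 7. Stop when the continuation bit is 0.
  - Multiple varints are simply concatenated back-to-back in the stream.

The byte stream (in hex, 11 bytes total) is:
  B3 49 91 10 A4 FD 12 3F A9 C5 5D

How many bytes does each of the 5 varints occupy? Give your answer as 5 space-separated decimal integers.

  byte[0]=0xB3 cont=1 payload=0x33=51: acc |= 51<<0 -> acc=51 shift=7
  byte[1]=0x49 cont=0 payload=0x49=73: acc |= 73<<7 -> acc=9395 shift=14 [end]
Varint 1: bytes[0:2] = B3 49 -> value 9395 (2 byte(s))
  byte[2]=0x91 cont=1 payload=0x11=17: acc |= 17<<0 -> acc=17 shift=7
  byte[3]=0x10 cont=0 payload=0x10=16: acc |= 16<<7 -> acc=2065 shift=14 [end]
Varint 2: bytes[2:4] = 91 10 -> value 2065 (2 byte(s))
  byte[4]=0xA4 cont=1 payload=0x24=36: acc |= 36<<0 -> acc=36 shift=7
  byte[5]=0xFD cont=1 payload=0x7D=125: acc |= 125<<7 -> acc=16036 shift=14
  byte[6]=0x12 cont=0 payload=0x12=18: acc |= 18<<14 -> acc=310948 shift=21 [end]
Varint 3: bytes[4:7] = A4 FD 12 -> value 310948 (3 byte(s))
  byte[7]=0x3F cont=0 payload=0x3F=63: acc |= 63<<0 -> acc=63 shift=7 [end]
Varint 4: bytes[7:8] = 3F -> value 63 (1 byte(s))
  byte[8]=0xA9 cont=1 payload=0x29=41: acc |= 41<<0 -> acc=41 shift=7
  byte[9]=0xC5 cont=1 payload=0x45=69: acc |= 69<<7 -> acc=8873 shift=14
  byte[10]=0x5D cont=0 payload=0x5D=93: acc |= 93<<14 -> acc=1532585 shift=21 [end]
Varint 5: bytes[8:11] = A9 C5 5D -> value 1532585 (3 byte(s))

Answer: 2 2 3 1 3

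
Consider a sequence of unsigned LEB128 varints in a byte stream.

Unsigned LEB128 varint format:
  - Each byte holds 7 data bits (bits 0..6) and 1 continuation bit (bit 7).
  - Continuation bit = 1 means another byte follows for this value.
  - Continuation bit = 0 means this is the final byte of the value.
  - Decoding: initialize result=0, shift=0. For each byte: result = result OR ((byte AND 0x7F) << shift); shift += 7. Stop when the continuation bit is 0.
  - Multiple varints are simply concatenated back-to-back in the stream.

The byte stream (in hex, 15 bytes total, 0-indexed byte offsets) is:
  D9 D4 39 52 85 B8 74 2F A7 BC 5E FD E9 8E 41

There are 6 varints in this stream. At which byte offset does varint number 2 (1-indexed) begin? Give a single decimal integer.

  byte[0]=0xD9 cont=1 payload=0x59=89: acc |= 89<<0 -> acc=89 shift=7
  byte[1]=0xD4 cont=1 payload=0x54=84: acc |= 84<<7 -> acc=10841 shift=14
  byte[2]=0x39 cont=0 payload=0x39=57: acc |= 57<<14 -> acc=944729 shift=21 [end]
Varint 1: bytes[0:3] = D9 D4 39 -> value 944729 (3 byte(s))
  byte[3]=0x52 cont=0 payload=0x52=82: acc |= 82<<0 -> acc=82 shift=7 [end]
Varint 2: bytes[3:4] = 52 -> value 82 (1 byte(s))
  byte[4]=0x85 cont=1 payload=0x05=5: acc |= 5<<0 -> acc=5 shift=7
  byte[5]=0xB8 cont=1 payload=0x38=56: acc |= 56<<7 -> acc=7173 shift=14
  byte[6]=0x74 cont=0 payload=0x74=116: acc |= 116<<14 -> acc=1907717 shift=21 [end]
Varint 3: bytes[4:7] = 85 B8 74 -> value 1907717 (3 byte(s))
  byte[7]=0x2F cont=0 payload=0x2F=47: acc |= 47<<0 -> acc=47 shift=7 [end]
Varint 4: bytes[7:8] = 2F -> value 47 (1 byte(s))
  byte[8]=0xA7 cont=1 payload=0x27=39: acc |= 39<<0 -> acc=39 shift=7
  byte[9]=0xBC cont=1 payload=0x3C=60: acc |= 60<<7 -> acc=7719 shift=14
  byte[10]=0x5E cont=0 payload=0x5E=94: acc |= 94<<14 -> acc=1547815 shift=21 [end]
Varint 5: bytes[8:11] = A7 BC 5E -> value 1547815 (3 byte(s))
  byte[11]=0xFD cont=1 payload=0x7D=125: acc |= 125<<0 -> acc=125 shift=7
  byte[12]=0xE9 cont=1 payload=0x69=105: acc |= 105<<7 -> acc=13565 shift=14
  byte[13]=0x8E cont=1 payload=0x0E=14: acc |= 14<<14 -> acc=242941 shift=21
  byte[14]=0x41 cont=0 payload=0x41=65: acc |= 65<<21 -> acc=136557821 shift=28 [end]
Varint 6: bytes[11:15] = FD E9 8E 41 -> value 136557821 (4 byte(s))

Answer: 3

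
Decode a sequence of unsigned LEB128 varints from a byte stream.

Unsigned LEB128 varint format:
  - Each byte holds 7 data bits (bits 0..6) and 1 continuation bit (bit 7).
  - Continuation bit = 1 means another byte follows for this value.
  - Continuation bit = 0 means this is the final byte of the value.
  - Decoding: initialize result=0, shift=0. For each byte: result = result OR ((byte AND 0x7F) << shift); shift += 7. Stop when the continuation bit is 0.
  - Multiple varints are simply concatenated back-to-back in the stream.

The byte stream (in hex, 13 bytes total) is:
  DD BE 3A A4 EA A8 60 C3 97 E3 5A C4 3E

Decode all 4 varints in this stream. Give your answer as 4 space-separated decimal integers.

Answer: 958301 201995556 190368707 8004

Derivation:
  byte[0]=0xDD cont=1 payload=0x5D=93: acc |= 93<<0 -> acc=93 shift=7
  byte[1]=0xBE cont=1 payload=0x3E=62: acc |= 62<<7 -> acc=8029 shift=14
  byte[2]=0x3A cont=0 payload=0x3A=58: acc |= 58<<14 -> acc=958301 shift=21 [end]
Varint 1: bytes[0:3] = DD BE 3A -> value 958301 (3 byte(s))
  byte[3]=0xA4 cont=1 payload=0x24=36: acc |= 36<<0 -> acc=36 shift=7
  byte[4]=0xEA cont=1 payload=0x6A=106: acc |= 106<<7 -> acc=13604 shift=14
  byte[5]=0xA8 cont=1 payload=0x28=40: acc |= 40<<14 -> acc=668964 shift=21
  byte[6]=0x60 cont=0 payload=0x60=96: acc |= 96<<21 -> acc=201995556 shift=28 [end]
Varint 2: bytes[3:7] = A4 EA A8 60 -> value 201995556 (4 byte(s))
  byte[7]=0xC3 cont=1 payload=0x43=67: acc |= 67<<0 -> acc=67 shift=7
  byte[8]=0x97 cont=1 payload=0x17=23: acc |= 23<<7 -> acc=3011 shift=14
  byte[9]=0xE3 cont=1 payload=0x63=99: acc |= 99<<14 -> acc=1625027 shift=21
  byte[10]=0x5A cont=0 payload=0x5A=90: acc |= 90<<21 -> acc=190368707 shift=28 [end]
Varint 3: bytes[7:11] = C3 97 E3 5A -> value 190368707 (4 byte(s))
  byte[11]=0xC4 cont=1 payload=0x44=68: acc |= 68<<0 -> acc=68 shift=7
  byte[12]=0x3E cont=0 payload=0x3E=62: acc |= 62<<7 -> acc=8004 shift=14 [end]
Varint 4: bytes[11:13] = C4 3E -> value 8004 (2 byte(s))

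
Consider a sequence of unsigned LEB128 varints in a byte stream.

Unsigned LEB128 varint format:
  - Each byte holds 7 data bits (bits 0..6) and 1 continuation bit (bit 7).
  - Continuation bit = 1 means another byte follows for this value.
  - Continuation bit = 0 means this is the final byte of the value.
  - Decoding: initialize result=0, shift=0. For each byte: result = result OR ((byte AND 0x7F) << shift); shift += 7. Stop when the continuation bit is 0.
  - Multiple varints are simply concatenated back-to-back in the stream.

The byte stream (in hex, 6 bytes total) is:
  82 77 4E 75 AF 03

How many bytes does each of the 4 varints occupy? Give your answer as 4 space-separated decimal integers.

  byte[0]=0x82 cont=1 payload=0x02=2: acc |= 2<<0 -> acc=2 shift=7
  byte[1]=0x77 cont=0 payload=0x77=119: acc |= 119<<7 -> acc=15234 shift=14 [end]
Varint 1: bytes[0:2] = 82 77 -> value 15234 (2 byte(s))
  byte[2]=0x4E cont=0 payload=0x4E=78: acc |= 78<<0 -> acc=78 shift=7 [end]
Varint 2: bytes[2:3] = 4E -> value 78 (1 byte(s))
  byte[3]=0x75 cont=0 payload=0x75=117: acc |= 117<<0 -> acc=117 shift=7 [end]
Varint 3: bytes[3:4] = 75 -> value 117 (1 byte(s))
  byte[4]=0xAF cont=1 payload=0x2F=47: acc |= 47<<0 -> acc=47 shift=7
  byte[5]=0x03 cont=0 payload=0x03=3: acc |= 3<<7 -> acc=431 shift=14 [end]
Varint 4: bytes[4:6] = AF 03 -> value 431 (2 byte(s))

Answer: 2 1 1 2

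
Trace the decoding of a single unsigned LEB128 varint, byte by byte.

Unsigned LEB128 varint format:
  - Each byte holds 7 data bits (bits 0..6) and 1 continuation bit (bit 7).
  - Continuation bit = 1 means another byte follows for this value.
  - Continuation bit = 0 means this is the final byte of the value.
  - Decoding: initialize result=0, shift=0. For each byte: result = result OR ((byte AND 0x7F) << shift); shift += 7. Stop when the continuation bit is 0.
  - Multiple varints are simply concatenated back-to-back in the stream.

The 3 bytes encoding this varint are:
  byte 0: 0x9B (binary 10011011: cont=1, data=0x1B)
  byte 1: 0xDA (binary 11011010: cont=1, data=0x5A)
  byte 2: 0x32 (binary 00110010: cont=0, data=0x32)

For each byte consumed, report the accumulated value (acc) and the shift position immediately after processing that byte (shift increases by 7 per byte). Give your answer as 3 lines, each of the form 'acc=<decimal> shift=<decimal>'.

byte 0=0x9B: payload=0x1B=27, contrib = 27<<0 = 27; acc -> 27, shift -> 7
byte 1=0xDA: payload=0x5A=90, contrib = 90<<7 = 11520; acc -> 11547, shift -> 14
byte 2=0x32: payload=0x32=50, contrib = 50<<14 = 819200; acc -> 830747, shift -> 21

Answer: acc=27 shift=7
acc=11547 shift=14
acc=830747 shift=21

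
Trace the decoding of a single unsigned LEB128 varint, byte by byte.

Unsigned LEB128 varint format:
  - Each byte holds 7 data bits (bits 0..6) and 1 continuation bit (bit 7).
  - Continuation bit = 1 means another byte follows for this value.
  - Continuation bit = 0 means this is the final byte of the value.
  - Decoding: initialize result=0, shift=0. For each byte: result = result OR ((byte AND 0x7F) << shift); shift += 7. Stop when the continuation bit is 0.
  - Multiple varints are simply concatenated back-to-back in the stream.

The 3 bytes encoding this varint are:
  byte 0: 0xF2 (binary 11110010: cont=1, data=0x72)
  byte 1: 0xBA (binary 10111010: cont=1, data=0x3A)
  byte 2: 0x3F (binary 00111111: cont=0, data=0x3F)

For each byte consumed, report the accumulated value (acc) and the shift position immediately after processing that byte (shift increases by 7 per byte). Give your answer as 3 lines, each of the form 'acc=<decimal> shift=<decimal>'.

Answer: acc=114 shift=7
acc=7538 shift=14
acc=1039730 shift=21

Derivation:
byte 0=0xF2: payload=0x72=114, contrib = 114<<0 = 114; acc -> 114, shift -> 7
byte 1=0xBA: payload=0x3A=58, contrib = 58<<7 = 7424; acc -> 7538, shift -> 14
byte 2=0x3F: payload=0x3F=63, contrib = 63<<14 = 1032192; acc -> 1039730, shift -> 21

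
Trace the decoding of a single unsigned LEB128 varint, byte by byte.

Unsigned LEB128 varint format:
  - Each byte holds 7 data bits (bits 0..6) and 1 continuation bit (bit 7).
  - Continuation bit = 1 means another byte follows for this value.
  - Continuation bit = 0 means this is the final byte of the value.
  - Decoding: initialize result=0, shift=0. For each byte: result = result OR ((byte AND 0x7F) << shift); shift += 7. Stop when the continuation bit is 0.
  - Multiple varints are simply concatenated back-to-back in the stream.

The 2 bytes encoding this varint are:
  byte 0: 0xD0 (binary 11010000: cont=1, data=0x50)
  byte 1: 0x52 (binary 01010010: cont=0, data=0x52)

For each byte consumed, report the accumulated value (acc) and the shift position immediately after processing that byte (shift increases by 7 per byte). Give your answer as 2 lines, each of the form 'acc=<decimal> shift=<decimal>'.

Answer: acc=80 shift=7
acc=10576 shift=14

Derivation:
byte 0=0xD0: payload=0x50=80, contrib = 80<<0 = 80; acc -> 80, shift -> 7
byte 1=0x52: payload=0x52=82, contrib = 82<<7 = 10496; acc -> 10576, shift -> 14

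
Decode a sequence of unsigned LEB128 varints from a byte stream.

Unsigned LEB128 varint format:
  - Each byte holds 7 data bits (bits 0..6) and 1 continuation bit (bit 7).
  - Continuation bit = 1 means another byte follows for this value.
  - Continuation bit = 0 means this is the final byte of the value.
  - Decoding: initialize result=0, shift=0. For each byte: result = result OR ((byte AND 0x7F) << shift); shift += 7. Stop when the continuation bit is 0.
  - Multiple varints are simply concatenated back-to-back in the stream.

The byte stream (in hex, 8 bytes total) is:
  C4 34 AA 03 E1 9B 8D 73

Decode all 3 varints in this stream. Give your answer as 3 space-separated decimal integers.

  byte[0]=0xC4 cont=1 payload=0x44=68: acc |= 68<<0 -> acc=68 shift=7
  byte[1]=0x34 cont=0 payload=0x34=52: acc |= 52<<7 -> acc=6724 shift=14 [end]
Varint 1: bytes[0:2] = C4 34 -> value 6724 (2 byte(s))
  byte[2]=0xAA cont=1 payload=0x2A=42: acc |= 42<<0 -> acc=42 shift=7
  byte[3]=0x03 cont=0 payload=0x03=3: acc |= 3<<7 -> acc=426 shift=14 [end]
Varint 2: bytes[2:4] = AA 03 -> value 426 (2 byte(s))
  byte[4]=0xE1 cont=1 payload=0x61=97: acc |= 97<<0 -> acc=97 shift=7
  byte[5]=0x9B cont=1 payload=0x1B=27: acc |= 27<<7 -> acc=3553 shift=14
  byte[6]=0x8D cont=1 payload=0x0D=13: acc |= 13<<14 -> acc=216545 shift=21
  byte[7]=0x73 cont=0 payload=0x73=115: acc |= 115<<21 -> acc=241389025 shift=28 [end]
Varint 3: bytes[4:8] = E1 9B 8D 73 -> value 241389025 (4 byte(s))

Answer: 6724 426 241389025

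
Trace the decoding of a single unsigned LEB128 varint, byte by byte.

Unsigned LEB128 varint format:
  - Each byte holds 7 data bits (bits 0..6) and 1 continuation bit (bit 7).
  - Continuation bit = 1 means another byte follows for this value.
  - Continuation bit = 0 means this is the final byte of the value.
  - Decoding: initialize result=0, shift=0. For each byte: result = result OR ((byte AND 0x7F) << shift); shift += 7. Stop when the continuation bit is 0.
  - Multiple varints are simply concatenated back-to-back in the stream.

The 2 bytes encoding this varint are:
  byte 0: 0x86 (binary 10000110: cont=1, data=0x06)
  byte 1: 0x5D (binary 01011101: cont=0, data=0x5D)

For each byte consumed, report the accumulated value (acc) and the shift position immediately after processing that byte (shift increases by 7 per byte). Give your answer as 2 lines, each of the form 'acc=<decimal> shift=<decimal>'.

Answer: acc=6 shift=7
acc=11910 shift=14

Derivation:
byte 0=0x86: payload=0x06=6, contrib = 6<<0 = 6; acc -> 6, shift -> 7
byte 1=0x5D: payload=0x5D=93, contrib = 93<<7 = 11904; acc -> 11910, shift -> 14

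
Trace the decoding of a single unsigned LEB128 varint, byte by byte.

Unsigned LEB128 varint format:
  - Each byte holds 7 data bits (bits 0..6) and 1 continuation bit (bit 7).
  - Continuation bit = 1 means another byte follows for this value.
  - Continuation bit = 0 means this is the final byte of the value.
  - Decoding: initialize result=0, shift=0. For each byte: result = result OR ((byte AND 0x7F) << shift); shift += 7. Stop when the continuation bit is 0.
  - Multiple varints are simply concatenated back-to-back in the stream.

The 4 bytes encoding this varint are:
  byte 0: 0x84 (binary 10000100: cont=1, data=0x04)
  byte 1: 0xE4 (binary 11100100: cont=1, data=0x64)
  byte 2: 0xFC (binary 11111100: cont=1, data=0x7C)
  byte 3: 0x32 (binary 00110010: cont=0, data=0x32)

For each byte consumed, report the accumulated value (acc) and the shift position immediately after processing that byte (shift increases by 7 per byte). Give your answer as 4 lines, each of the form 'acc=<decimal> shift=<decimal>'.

byte 0=0x84: payload=0x04=4, contrib = 4<<0 = 4; acc -> 4, shift -> 7
byte 1=0xE4: payload=0x64=100, contrib = 100<<7 = 12800; acc -> 12804, shift -> 14
byte 2=0xFC: payload=0x7C=124, contrib = 124<<14 = 2031616; acc -> 2044420, shift -> 21
byte 3=0x32: payload=0x32=50, contrib = 50<<21 = 104857600; acc -> 106902020, shift -> 28

Answer: acc=4 shift=7
acc=12804 shift=14
acc=2044420 shift=21
acc=106902020 shift=28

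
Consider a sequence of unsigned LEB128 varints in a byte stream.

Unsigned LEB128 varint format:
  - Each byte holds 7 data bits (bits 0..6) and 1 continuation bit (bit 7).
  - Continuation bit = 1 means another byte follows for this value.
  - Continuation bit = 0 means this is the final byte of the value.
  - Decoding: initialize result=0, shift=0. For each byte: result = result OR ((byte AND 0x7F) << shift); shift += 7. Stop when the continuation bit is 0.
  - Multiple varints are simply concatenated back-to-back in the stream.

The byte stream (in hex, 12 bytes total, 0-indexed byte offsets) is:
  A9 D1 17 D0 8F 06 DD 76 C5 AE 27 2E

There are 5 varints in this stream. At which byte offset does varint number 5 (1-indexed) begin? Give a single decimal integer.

  byte[0]=0xA9 cont=1 payload=0x29=41: acc |= 41<<0 -> acc=41 shift=7
  byte[1]=0xD1 cont=1 payload=0x51=81: acc |= 81<<7 -> acc=10409 shift=14
  byte[2]=0x17 cont=0 payload=0x17=23: acc |= 23<<14 -> acc=387241 shift=21 [end]
Varint 1: bytes[0:3] = A9 D1 17 -> value 387241 (3 byte(s))
  byte[3]=0xD0 cont=1 payload=0x50=80: acc |= 80<<0 -> acc=80 shift=7
  byte[4]=0x8F cont=1 payload=0x0F=15: acc |= 15<<7 -> acc=2000 shift=14
  byte[5]=0x06 cont=0 payload=0x06=6: acc |= 6<<14 -> acc=100304 shift=21 [end]
Varint 2: bytes[3:6] = D0 8F 06 -> value 100304 (3 byte(s))
  byte[6]=0xDD cont=1 payload=0x5D=93: acc |= 93<<0 -> acc=93 shift=7
  byte[7]=0x76 cont=0 payload=0x76=118: acc |= 118<<7 -> acc=15197 shift=14 [end]
Varint 3: bytes[6:8] = DD 76 -> value 15197 (2 byte(s))
  byte[8]=0xC5 cont=1 payload=0x45=69: acc |= 69<<0 -> acc=69 shift=7
  byte[9]=0xAE cont=1 payload=0x2E=46: acc |= 46<<7 -> acc=5957 shift=14
  byte[10]=0x27 cont=0 payload=0x27=39: acc |= 39<<14 -> acc=644933 shift=21 [end]
Varint 4: bytes[8:11] = C5 AE 27 -> value 644933 (3 byte(s))
  byte[11]=0x2E cont=0 payload=0x2E=46: acc |= 46<<0 -> acc=46 shift=7 [end]
Varint 5: bytes[11:12] = 2E -> value 46 (1 byte(s))

Answer: 11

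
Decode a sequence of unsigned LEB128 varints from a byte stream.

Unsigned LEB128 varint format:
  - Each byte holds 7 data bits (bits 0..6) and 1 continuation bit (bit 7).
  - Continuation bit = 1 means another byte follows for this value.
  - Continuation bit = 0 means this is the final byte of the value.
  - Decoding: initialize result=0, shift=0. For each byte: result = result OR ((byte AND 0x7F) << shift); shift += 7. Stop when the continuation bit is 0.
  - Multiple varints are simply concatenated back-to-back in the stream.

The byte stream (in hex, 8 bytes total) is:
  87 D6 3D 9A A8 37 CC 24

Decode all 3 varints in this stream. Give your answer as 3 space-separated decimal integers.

  byte[0]=0x87 cont=1 payload=0x07=7: acc |= 7<<0 -> acc=7 shift=7
  byte[1]=0xD6 cont=1 payload=0x56=86: acc |= 86<<7 -> acc=11015 shift=14
  byte[2]=0x3D cont=0 payload=0x3D=61: acc |= 61<<14 -> acc=1010439 shift=21 [end]
Varint 1: bytes[0:3] = 87 D6 3D -> value 1010439 (3 byte(s))
  byte[3]=0x9A cont=1 payload=0x1A=26: acc |= 26<<0 -> acc=26 shift=7
  byte[4]=0xA8 cont=1 payload=0x28=40: acc |= 40<<7 -> acc=5146 shift=14
  byte[5]=0x37 cont=0 payload=0x37=55: acc |= 55<<14 -> acc=906266 shift=21 [end]
Varint 2: bytes[3:6] = 9A A8 37 -> value 906266 (3 byte(s))
  byte[6]=0xCC cont=1 payload=0x4C=76: acc |= 76<<0 -> acc=76 shift=7
  byte[7]=0x24 cont=0 payload=0x24=36: acc |= 36<<7 -> acc=4684 shift=14 [end]
Varint 3: bytes[6:8] = CC 24 -> value 4684 (2 byte(s))

Answer: 1010439 906266 4684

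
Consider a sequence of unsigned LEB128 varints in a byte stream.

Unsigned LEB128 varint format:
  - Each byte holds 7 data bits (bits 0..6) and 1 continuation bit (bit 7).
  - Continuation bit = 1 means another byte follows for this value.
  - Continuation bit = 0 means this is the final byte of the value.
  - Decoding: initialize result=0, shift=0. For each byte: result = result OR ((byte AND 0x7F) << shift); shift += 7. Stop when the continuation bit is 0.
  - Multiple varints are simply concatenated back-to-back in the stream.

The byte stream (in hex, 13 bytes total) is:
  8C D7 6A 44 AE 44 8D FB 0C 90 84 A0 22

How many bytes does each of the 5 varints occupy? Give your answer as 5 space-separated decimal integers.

Answer: 3 1 2 3 4

Derivation:
  byte[0]=0x8C cont=1 payload=0x0C=12: acc |= 12<<0 -> acc=12 shift=7
  byte[1]=0xD7 cont=1 payload=0x57=87: acc |= 87<<7 -> acc=11148 shift=14
  byte[2]=0x6A cont=0 payload=0x6A=106: acc |= 106<<14 -> acc=1747852 shift=21 [end]
Varint 1: bytes[0:3] = 8C D7 6A -> value 1747852 (3 byte(s))
  byte[3]=0x44 cont=0 payload=0x44=68: acc |= 68<<0 -> acc=68 shift=7 [end]
Varint 2: bytes[3:4] = 44 -> value 68 (1 byte(s))
  byte[4]=0xAE cont=1 payload=0x2E=46: acc |= 46<<0 -> acc=46 shift=7
  byte[5]=0x44 cont=0 payload=0x44=68: acc |= 68<<7 -> acc=8750 shift=14 [end]
Varint 3: bytes[4:6] = AE 44 -> value 8750 (2 byte(s))
  byte[6]=0x8D cont=1 payload=0x0D=13: acc |= 13<<0 -> acc=13 shift=7
  byte[7]=0xFB cont=1 payload=0x7B=123: acc |= 123<<7 -> acc=15757 shift=14
  byte[8]=0x0C cont=0 payload=0x0C=12: acc |= 12<<14 -> acc=212365 shift=21 [end]
Varint 4: bytes[6:9] = 8D FB 0C -> value 212365 (3 byte(s))
  byte[9]=0x90 cont=1 payload=0x10=16: acc |= 16<<0 -> acc=16 shift=7
  byte[10]=0x84 cont=1 payload=0x04=4: acc |= 4<<7 -> acc=528 shift=14
  byte[11]=0xA0 cont=1 payload=0x20=32: acc |= 32<<14 -> acc=524816 shift=21
  byte[12]=0x22 cont=0 payload=0x22=34: acc |= 34<<21 -> acc=71827984 shift=28 [end]
Varint 5: bytes[9:13] = 90 84 A0 22 -> value 71827984 (4 byte(s))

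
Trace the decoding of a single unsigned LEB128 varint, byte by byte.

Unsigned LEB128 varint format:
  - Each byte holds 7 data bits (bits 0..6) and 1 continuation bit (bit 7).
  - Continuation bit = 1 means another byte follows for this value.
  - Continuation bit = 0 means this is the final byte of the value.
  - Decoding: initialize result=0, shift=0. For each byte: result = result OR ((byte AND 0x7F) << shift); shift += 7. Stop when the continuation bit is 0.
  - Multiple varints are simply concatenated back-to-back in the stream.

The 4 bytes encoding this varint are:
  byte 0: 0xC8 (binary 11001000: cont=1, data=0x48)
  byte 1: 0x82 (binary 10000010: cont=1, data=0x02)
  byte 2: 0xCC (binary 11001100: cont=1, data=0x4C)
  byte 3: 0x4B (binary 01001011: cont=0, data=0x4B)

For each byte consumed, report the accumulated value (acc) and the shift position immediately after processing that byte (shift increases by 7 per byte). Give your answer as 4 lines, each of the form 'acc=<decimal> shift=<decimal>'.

Answer: acc=72 shift=7
acc=328 shift=14
acc=1245512 shift=21
acc=158531912 shift=28

Derivation:
byte 0=0xC8: payload=0x48=72, contrib = 72<<0 = 72; acc -> 72, shift -> 7
byte 1=0x82: payload=0x02=2, contrib = 2<<7 = 256; acc -> 328, shift -> 14
byte 2=0xCC: payload=0x4C=76, contrib = 76<<14 = 1245184; acc -> 1245512, shift -> 21
byte 3=0x4B: payload=0x4B=75, contrib = 75<<21 = 157286400; acc -> 158531912, shift -> 28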